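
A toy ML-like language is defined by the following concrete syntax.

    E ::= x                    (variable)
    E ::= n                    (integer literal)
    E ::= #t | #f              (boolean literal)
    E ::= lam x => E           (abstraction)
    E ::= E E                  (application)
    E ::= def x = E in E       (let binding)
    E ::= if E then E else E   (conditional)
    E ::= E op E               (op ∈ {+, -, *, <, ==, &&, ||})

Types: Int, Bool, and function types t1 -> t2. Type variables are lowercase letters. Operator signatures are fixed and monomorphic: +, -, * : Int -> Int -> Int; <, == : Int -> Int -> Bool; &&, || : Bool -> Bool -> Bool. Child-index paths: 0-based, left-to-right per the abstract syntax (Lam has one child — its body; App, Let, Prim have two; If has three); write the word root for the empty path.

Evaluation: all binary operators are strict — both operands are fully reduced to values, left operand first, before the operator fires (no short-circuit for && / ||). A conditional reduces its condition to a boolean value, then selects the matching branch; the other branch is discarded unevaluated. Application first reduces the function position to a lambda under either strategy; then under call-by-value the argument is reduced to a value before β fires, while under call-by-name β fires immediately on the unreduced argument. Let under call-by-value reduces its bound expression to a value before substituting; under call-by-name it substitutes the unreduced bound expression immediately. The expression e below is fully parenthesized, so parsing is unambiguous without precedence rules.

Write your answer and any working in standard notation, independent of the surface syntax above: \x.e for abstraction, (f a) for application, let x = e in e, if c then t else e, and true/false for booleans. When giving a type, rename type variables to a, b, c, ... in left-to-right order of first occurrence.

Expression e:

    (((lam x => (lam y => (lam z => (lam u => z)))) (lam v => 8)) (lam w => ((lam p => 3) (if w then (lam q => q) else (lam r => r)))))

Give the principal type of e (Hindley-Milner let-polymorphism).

Answer: a -> b -> a

Trace:
z : c
\u._ : d -> c
\z._ : c -> d -> c
\y._ : b -> c -> d -> c
\x._ : a -> b -> c -> d -> c
\v._ : e -> Int
  unify a -> b -> c -> d -> c ~ (e -> Int) -> f
  unify a ~ e -> Int
  unify b -> c -> d -> c ~ f
_ _ : b -> c -> d -> c
\p._ : h -> Int
w : g
  unify g ~ Bool
q : i
\q._ : i -> i
r : j
\r._ : j -> j
  unify i -> i ~ j -> j
  unify i ~ j
  unify j ~ j
  unify h -> Int ~ (j -> j) -> k
  unify h ~ j -> j
  unify Int ~ k
_ _ : Int
\w._ : Bool -> Int
  unify b -> c -> d -> c ~ (Bool -> Int) -> l
  unify b ~ Bool -> Int
  unify c -> d -> c ~ l
_ _ : c -> d -> c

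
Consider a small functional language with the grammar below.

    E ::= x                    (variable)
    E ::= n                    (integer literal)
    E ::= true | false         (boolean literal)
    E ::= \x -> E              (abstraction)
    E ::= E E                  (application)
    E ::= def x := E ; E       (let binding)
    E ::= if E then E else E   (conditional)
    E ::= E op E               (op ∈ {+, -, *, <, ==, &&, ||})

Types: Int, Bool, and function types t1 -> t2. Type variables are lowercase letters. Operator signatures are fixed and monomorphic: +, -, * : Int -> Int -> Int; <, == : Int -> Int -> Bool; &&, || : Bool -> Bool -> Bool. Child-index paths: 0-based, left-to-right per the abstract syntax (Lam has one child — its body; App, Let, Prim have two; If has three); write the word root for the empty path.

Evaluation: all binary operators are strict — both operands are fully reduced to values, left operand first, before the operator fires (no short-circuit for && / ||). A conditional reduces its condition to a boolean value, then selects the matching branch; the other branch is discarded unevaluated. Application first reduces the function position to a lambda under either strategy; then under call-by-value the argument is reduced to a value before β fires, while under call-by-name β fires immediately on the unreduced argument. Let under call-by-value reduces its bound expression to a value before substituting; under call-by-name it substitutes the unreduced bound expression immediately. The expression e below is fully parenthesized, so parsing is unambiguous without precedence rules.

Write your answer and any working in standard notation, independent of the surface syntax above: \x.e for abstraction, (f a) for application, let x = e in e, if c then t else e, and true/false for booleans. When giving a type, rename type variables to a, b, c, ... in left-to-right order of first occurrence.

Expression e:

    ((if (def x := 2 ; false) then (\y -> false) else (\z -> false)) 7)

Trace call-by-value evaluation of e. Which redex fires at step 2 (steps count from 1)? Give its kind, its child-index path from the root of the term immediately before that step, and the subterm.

Trace:
step 0: ((if (let x = 2 in false) then (\y.false) else (\z.false)) 7)
step 1: [let@0.0] ((if false then (\y.false) else (\z.false)) 7)
step 2: [if@0] ((\z.false) 7)

Answer: if at 0 : (if false then (\y.false) else (\z.false))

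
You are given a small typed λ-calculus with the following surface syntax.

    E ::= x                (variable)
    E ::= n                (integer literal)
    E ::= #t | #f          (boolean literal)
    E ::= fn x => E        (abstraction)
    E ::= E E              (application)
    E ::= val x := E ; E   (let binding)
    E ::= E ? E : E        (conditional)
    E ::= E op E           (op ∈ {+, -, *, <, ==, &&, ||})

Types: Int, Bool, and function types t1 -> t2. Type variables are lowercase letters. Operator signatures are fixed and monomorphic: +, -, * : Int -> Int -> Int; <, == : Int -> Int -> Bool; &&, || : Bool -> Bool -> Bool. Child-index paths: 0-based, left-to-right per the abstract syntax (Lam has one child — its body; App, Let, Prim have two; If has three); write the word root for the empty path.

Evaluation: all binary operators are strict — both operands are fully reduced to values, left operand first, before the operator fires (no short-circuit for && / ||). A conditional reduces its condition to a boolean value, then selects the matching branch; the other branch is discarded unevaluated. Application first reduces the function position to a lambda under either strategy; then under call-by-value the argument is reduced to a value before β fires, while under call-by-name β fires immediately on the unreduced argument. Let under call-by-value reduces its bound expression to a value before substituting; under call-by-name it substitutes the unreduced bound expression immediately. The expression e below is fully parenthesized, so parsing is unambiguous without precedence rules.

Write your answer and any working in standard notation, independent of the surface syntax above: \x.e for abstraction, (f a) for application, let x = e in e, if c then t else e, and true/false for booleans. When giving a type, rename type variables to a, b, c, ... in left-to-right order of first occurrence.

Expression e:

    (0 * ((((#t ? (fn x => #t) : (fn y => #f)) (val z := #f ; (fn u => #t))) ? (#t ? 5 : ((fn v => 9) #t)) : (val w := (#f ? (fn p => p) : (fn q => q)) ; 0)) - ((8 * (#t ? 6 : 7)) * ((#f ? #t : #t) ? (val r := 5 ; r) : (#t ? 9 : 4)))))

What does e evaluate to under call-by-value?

Answer: 0

Trace:
step 0: (0 * ((if ((if true then (\x.true) else (\y.false)) (let z = false in (\u.true))) then (if true then 5 else ((\v.9) true)) else (let w = (if false then (\p.p) else (\q.q)) in 0)) - ((8 * (if true then 6 else 7)) * (if (if false then true else true) then (let r = 5 in r) else (if true then 9 else 4)))))
step 1: [if@1.0.0.0] (0 * ((if ((\x.true) (let z = false in (\u.true))) then (if true then 5 else ((\v.9) true)) else (let w = (if false then (\p.p) else (\q.q)) in 0)) - ((8 * (if true then 6 else 7)) * (if (if false then true else true) then (let r = 5 in r) else (if true then 9 else 4)))))
step 2: [let@1.0.0.1] (0 * ((if ((\x.true) (\u.true)) then (if true then 5 else ((\v.9) true)) else (let w = (if false then (\p.p) else (\q.q)) in 0)) - ((8 * (if true then 6 else 7)) * (if (if false then true else true) then (let r = 5 in r) else (if true then 9 else 4)))))
step 3: [beta@1.0.0] (0 * ((if true then (if true then 5 else ((\v.9) true)) else (let w = (if false then (\p.p) else (\q.q)) in 0)) - ((8 * (if true then 6 else 7)) * (if (if false then true else true) then (let r = 5 in r) else (if true then 9 else 4)))))
step 4: [if@1.0] (0 * ((if true then 5 else ((\v.9) true)) - ((8 * (if true then 6 else 7)) * (if (if false then true else true) then (let r = 5 in r) else (if true then 9 else 4)))))
step 5: [if@1.0] (0 * (5 - ((8 * (if true then 6 else 7)) * (if (if false then true else true) then (let r = 5 in r) else (if true then 9 else 4)))))
step 6: [if@1.1.0.1] (0 * (5 - ((8 * 6) * (if (if false then true else true) then (let r = 5 in r) else (if true then 9 else 4)))))
step 7: [delta@1.1.0] (0 * (5 - (48 * (if (if false then true else true) then (let r = 5 in r) else (if true then 9 else 4)))))
step 8: [if@1.1.1.0] (0 * (5 - (48 * (if true then (let r = 5 in r) else (if true then 9 else 4)))))
step 9: [if@1.1.1] (0 * (5 - (48 * (let r = 5 in r))))
step 10: [let@1.1.1] (0 * (5 - (48 * 5)))
step 11: [delta@1.1] (0 * (5 - 240))
step 12: [delta@1] (0 * -235)
step 13: [delta@root] 0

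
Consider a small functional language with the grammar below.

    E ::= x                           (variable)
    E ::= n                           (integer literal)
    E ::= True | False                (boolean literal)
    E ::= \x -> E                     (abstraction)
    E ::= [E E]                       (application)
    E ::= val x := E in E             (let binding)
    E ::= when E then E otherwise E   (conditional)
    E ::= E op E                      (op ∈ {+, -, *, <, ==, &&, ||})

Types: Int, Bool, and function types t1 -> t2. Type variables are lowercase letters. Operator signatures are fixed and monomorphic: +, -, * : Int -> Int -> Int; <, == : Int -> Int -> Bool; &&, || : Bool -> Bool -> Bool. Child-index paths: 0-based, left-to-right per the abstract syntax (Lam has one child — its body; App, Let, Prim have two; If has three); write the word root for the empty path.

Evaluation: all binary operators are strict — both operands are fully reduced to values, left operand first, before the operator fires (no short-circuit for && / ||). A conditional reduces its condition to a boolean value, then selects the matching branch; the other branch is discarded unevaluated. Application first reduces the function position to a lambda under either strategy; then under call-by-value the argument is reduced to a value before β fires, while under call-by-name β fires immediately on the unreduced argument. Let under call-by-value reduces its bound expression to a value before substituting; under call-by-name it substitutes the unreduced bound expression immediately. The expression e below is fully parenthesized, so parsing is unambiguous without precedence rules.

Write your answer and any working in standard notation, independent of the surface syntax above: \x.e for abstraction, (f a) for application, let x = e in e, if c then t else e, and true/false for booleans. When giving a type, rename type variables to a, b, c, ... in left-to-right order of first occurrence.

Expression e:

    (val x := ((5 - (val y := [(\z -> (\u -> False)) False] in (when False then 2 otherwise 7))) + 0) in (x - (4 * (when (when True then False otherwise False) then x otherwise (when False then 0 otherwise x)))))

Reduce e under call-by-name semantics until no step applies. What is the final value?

Derivation:
step 0: (let x = ((5 - (let y = ((\z.(\u.false)) false) in (if false then 2 else 7))) + 0) in (x - (4 * (if (if true then false else false) then x else (if false then 0 else x)))))
step 1: [let@root] (((5 - (let y = ((\z.(\u.false)) false) in (if false then 2 else 7))) + 0) - (4 * (if (if true then false else false) then ((5 - (let y = ((\z.(\u.false)) false) in (if false then 2 else 7))) + 0) else (if false then 0 else ((5 - (let y = ((\z.(\u.false)) false) in (if false then 2 else 7))) + 0)))))
step 2: [let@0.0.1] (((5 - (if false then 2 else 7)) + 0) - (4 * (if (if true then false else false) then ((5 - (let y = ((\z.(\u.false)) false) in (if false then 2 else 7))) + 0) else (if false then 0 else ((5 - (let y = ((\z.(\u.false)) false) in (if false then 2 else 7))) + 0)))))
step 3: [if@0.0.1] (((5 - 7) + 0) - (4 * (if (if true then false else false) then ((5 - (let y = ((\z.(\u.false)) false) in (if false then 2 else 7))) + 0) else (if false then 0 else ((5 - (let y = ((\z.(\u.false)) false) in (if false then 2 else 7))) + 0)))))
step 4: [delta@0.0] ((-2 + 0) - (4 * (if (if true then false else false) then ((5 - (let y = ((\z.(\u.false)) false) in (if false then 2 else 7))) + 0) else (if false then 0 else ((5 - (let y = ((\z.(\u.false)) false) in (if false then 2 else 7))) + 0)))))
step 5: [delta@0] (-2 - (4 * (if (if true then false else false) then ((5 - (let y = ((\z.(\u.false)) false) in (if false then 2 else 7))) + 0) else (if false then 0 else ((5 - (let y = ((\z.(\u.false)) false) in (if false then 2 else 7))) + 0)))))
step 6: [if@1.1.0] (-2 - (4 * (if false then ((5 - (let y = ((\z.(\u.false)) false) in (if false then 2 else 7))) + 0) else (if false then 0 else ((5 - (let y = ((\z.(\u.false)) false) in (if false then 2 else 7))) + 0)))))
step 7: [if@1.1] (-2 - (4 * (if false then 0 else ((5 - (let y = ((\z.(\u.false)) false) in (if false then 2 else 7))) + 0))))
step 8: [if@1.1] (-2 - (4 * ((5 - (let y = ((\z.(\u.false)) false) in (if false then 2 else 7))) + 0)))
step 9: [let@1.1.0.1] (-2 - (4 * ((5 - (if false then 2 else 7)) + 0)))
step 10: [if@1.1.0.1] (-2 - (4 * ((5 - 7) + 0)))
step 11: [delta@1.1.0] (-2 - (4 * (-2 + 0)))
step 12: [delta@1.1] (-2 - (4 * -2))
step 13: [delta@1] (-2 - -8)
step 14: [delta@root] 6

Answer: 6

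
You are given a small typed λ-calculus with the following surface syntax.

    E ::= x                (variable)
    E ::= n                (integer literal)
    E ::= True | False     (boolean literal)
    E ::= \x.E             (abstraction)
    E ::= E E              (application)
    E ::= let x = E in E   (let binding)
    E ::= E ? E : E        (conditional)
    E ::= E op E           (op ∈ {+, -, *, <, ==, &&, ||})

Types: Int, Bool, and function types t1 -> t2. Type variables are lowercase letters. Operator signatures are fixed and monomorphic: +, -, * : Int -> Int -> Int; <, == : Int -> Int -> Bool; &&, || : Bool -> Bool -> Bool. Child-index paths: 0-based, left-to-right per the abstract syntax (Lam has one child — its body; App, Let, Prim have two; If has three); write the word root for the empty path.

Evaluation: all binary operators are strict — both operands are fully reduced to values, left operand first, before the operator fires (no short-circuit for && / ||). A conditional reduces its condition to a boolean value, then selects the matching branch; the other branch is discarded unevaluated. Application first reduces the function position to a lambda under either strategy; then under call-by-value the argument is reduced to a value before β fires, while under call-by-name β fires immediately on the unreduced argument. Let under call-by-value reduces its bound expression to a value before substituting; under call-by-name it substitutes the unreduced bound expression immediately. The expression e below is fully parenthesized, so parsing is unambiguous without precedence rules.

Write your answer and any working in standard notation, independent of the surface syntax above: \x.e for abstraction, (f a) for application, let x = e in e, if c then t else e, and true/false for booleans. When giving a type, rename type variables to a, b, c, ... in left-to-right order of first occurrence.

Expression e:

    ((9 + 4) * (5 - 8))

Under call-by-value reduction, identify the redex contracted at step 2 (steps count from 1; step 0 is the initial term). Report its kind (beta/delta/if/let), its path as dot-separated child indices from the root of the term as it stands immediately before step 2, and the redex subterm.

Trace:
step 0: ((9 + 4) * (5 - 8))
step 1: [delta@0] (13 * (5 - 8))
step 2: [delta@1] (13 * -3)

Answer: delta at 1 : (5 - 8)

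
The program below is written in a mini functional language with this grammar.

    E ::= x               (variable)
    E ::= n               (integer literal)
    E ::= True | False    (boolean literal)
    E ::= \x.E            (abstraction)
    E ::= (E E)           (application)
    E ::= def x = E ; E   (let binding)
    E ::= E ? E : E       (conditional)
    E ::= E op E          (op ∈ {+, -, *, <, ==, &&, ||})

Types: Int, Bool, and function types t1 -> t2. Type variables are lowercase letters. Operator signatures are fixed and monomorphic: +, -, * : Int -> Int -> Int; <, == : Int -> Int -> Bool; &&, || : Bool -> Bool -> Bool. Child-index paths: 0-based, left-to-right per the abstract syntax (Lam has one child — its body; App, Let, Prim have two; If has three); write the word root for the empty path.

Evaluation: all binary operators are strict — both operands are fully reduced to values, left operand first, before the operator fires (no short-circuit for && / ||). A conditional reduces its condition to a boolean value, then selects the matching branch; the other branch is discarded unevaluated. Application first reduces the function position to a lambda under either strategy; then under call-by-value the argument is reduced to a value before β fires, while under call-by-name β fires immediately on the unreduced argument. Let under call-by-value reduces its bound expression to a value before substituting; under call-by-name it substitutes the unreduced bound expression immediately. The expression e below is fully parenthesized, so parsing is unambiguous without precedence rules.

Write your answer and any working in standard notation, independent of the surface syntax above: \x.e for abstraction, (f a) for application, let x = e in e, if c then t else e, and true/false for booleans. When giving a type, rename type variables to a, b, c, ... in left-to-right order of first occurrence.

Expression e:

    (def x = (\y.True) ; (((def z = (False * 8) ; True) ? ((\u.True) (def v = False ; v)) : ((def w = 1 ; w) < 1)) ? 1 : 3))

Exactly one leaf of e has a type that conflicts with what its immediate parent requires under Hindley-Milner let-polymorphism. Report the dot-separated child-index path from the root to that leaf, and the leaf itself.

Working:
\y._ : a -> Bool
let x : forall. a -> Bool
  unify Bool ~ Int
  FAIL: mismatch Bool ~ Int

Answer: 1.0.0.0.0 : false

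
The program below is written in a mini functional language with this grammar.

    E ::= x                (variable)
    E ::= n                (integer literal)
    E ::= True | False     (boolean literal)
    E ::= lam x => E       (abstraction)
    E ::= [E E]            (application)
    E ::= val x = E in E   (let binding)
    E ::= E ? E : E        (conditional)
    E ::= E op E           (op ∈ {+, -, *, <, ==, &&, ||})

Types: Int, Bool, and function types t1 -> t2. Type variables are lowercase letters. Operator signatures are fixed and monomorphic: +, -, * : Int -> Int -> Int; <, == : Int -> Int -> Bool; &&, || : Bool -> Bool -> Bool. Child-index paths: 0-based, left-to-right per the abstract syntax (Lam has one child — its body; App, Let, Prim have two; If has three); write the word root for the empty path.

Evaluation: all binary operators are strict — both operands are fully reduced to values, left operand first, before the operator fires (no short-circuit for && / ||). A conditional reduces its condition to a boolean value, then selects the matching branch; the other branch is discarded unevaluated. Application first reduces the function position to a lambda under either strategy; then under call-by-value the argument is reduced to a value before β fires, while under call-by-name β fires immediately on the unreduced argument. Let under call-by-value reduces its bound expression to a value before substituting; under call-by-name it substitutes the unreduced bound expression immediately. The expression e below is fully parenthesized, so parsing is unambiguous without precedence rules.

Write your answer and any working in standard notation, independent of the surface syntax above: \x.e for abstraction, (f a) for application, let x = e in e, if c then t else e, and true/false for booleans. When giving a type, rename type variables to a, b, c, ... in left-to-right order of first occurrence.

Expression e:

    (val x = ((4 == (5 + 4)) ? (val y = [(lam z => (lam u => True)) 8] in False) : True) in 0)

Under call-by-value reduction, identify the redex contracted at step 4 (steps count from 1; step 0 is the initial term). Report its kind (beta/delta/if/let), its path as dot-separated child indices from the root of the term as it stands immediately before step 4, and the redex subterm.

Answer: let at root : (let x = true in 0)

Trace:
step 0: (let x = (if (4 == (5 + 4)) then (let y = ((\z.(\u.true)) 8) in false) else true) in 0)
step 1: [delta@0.0.1] (let x = (if (4 == 9) then (let y = ((\z.(\u.true)) 8) in false) else true) in 0)
step 2: [delta@0.0] (let x = (if false then (let y = ((\z.(\u.true)) 8) in false) else true) in 0)
step 3: [if@0] (let x = true in 0)
step 4: [let@root] 0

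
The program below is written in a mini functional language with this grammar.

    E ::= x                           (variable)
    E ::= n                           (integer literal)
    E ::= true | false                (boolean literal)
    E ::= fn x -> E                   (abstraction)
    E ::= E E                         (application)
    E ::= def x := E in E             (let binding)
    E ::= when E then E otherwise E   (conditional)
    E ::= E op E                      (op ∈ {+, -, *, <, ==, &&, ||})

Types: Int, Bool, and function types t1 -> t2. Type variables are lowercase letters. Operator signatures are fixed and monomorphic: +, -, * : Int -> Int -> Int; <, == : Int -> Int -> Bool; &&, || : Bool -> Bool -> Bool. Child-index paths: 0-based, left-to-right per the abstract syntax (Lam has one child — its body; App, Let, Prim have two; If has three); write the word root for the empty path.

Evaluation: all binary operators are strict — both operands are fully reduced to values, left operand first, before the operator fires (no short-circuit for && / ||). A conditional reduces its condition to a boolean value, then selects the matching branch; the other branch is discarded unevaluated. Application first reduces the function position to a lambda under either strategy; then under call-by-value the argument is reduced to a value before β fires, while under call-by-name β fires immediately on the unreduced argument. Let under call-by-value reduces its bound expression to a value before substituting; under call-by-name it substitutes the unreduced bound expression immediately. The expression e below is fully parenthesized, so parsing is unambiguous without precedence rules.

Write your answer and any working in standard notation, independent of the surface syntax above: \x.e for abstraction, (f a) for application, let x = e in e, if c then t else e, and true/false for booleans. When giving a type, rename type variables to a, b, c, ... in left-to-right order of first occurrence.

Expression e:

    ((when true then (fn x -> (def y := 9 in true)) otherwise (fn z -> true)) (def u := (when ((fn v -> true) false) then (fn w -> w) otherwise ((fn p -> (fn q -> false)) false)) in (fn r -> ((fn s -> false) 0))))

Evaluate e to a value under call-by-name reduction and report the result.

Answer: true

Derivation:
step 0: ((if true then (\x.(let y = 9 in true)) else (\z.true)) (let u = (if ((\v.true) false) then (\w.w) else ((\p.(\q.false)) false)) in (\r.((\s.false) 0))))
step 1: [if@0] ((\x.(let y = 9 in true)) (let u = (if ((\v.true) false) then (\w.w) else ((\p.(\q.false)) false)) in (\r.((\s.false) 0))))
step 2: [beta@root] (let y = 9 in true)
step 3: [let@root] true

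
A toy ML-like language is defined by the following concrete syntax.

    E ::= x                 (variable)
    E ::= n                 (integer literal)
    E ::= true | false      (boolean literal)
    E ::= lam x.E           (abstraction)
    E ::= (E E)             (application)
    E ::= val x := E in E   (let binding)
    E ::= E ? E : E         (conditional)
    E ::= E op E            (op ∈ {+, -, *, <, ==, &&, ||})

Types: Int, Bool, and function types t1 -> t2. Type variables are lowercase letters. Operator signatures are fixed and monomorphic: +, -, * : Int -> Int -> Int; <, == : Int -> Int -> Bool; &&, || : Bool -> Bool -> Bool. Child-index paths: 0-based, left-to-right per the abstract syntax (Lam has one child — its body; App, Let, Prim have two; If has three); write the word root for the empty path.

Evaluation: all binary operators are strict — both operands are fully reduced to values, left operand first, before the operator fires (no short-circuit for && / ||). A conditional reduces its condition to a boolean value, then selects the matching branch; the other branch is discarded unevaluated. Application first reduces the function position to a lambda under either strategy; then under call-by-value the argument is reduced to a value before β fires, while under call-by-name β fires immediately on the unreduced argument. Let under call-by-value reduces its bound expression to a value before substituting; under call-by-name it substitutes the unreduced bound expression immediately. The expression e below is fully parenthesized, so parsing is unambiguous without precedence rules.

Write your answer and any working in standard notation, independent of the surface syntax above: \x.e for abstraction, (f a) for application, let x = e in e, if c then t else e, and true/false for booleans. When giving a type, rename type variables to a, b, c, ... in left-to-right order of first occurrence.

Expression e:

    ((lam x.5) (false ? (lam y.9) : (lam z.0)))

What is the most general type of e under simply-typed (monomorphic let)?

Answer: Int

Trace:
\x._ : a -> Int
  unify Bool ~ Bool
\y._ : b -> Int
\z._ : c -> Int
  unify b -> Int ~ c -> Int
  unify b ~ c
  unify Int ~ Int
  unify a -> Int ~ (c -> Int) -> d
  unify a ~ c -> Int
  unify Int ~ d
_ _ : Int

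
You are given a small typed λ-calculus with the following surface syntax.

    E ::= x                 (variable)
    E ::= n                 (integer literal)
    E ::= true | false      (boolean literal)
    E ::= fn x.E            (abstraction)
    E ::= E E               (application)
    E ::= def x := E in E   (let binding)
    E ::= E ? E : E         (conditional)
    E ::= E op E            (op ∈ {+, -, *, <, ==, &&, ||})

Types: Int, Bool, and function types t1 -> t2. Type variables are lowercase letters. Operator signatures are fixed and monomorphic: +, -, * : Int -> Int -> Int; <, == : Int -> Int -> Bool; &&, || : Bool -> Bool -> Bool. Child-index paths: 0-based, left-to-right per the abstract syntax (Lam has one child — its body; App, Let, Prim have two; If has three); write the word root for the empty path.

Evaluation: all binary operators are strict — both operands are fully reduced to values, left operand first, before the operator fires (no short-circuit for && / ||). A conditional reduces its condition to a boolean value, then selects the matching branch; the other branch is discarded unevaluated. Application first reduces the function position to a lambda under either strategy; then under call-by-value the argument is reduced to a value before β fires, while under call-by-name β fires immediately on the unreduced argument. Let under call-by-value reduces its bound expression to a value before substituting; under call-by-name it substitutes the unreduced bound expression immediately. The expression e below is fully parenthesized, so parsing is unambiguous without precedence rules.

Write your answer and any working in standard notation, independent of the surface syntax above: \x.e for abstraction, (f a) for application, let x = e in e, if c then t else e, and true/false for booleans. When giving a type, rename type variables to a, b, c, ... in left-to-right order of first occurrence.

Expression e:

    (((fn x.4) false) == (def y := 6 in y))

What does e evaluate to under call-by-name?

Answer: false

Trace:
step 0: (((\x.4) false) == (let y = 6 in y))
step 1: [beta@0] (4 == (let y = 6 in y))
step 2: [let@1] (4 == 6)
step 3: [delta@root] false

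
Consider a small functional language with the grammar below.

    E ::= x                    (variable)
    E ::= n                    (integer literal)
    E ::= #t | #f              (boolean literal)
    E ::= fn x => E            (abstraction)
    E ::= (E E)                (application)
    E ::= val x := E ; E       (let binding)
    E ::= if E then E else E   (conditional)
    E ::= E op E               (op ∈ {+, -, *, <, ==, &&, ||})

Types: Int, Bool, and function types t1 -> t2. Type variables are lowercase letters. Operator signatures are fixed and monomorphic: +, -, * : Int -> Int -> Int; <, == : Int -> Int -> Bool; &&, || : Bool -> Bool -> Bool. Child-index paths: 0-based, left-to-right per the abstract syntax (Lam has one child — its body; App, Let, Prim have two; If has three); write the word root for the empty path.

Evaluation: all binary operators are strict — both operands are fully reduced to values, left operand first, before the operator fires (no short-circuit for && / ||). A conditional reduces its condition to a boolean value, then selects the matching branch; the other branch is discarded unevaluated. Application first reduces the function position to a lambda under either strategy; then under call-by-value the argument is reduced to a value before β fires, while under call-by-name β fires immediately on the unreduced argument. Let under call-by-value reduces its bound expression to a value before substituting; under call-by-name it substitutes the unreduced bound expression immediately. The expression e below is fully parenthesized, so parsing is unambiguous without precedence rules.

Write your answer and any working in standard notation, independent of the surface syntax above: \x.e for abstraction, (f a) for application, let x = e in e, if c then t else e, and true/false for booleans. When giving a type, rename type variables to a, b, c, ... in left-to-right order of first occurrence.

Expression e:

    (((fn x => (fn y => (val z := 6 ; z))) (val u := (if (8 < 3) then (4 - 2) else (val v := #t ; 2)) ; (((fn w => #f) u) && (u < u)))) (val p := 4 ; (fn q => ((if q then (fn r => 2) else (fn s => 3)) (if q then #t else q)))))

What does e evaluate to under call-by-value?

Working:
step 0: (((\x.(\y.(let z = 6 in z))) (let u = (if (8 < 3) then (4 - 2) else (let v = true in 2)) in (((\w.false) u) && (u < u)))) (let p = 4 in (\q.((if q then (\r.2) else (\s.3)) (if q then true else q)))))
step 1: [delta@0.1.0.0] (((\x.(\y.(let z = 6 in z))) (let u = (if false then (4 - 2) else (let v = true in 2)) in (((\w.false) u) && (u < u)))) (let p = 4 in (\q.((if q then (\r.2) else (\s.3)) (if q then true else q)))))
step 2: [if@0.1.0] (((\x.(\y.(let z = 6 in z))) (let u = (let v = true in 2) in (((\w.false) u) && (u < u)))) (let p = 4 in (\q.((if q then (\r.2) else (\s.3)) (if q then true else q)))))
step 3: [let@0.1.0] (((\x.(\y.(let z = 6 in z))) (let u = 2 in (((\w.false) u) && (u < u)))) (let p = 4 in (\q.((if q then (\r.2) else (\s.3)) (if q then true else q)))))
step 4: [let@0.1] (((\x.(\y.(let z = 6 in z))) (((\w.false) 2) && (2 < 2))) (let p = 4 in (\q.((if q then (\r.2) else (\s.3)) (if q then true else q)))))
step 5: [beta@0.1.0] (((\x.(\y.(let z = 6 in z))) (false && (2 < 2))) (let p = 4 in (\q.((if q then (\r.2) else (\s.3)) (if q then true else q)))))
step 6: [delta@0.1.1] (((\x.(\y.(let z = 6 in z))) (false && false)) (let p = 4 in (\q.((if q then (\r.2) else (\s.3)) (if q then true else q)))))
step 7: [delta@0.1] (((\x.(\y.(let z = 6 in z))) false) (let p = 4 in (\q.((if q then (\r.2) else (\s.3)) (if q then true else q)))))
step 8: [beta@0] ((\y.(let z = 6 in z)) (let p = 4 in (\q.((if q then (\r.2) else (\s.3)) (if q then true else q)))))
step 9: [let@1] ((\y.(let z = 6 in z)) (\q.((if q then (\r.2) else (\s.3)) (if q then true else q))))
step 10: [beta@root] (let z = 6 in z)
step 11: [let@root] 6

Answer: 6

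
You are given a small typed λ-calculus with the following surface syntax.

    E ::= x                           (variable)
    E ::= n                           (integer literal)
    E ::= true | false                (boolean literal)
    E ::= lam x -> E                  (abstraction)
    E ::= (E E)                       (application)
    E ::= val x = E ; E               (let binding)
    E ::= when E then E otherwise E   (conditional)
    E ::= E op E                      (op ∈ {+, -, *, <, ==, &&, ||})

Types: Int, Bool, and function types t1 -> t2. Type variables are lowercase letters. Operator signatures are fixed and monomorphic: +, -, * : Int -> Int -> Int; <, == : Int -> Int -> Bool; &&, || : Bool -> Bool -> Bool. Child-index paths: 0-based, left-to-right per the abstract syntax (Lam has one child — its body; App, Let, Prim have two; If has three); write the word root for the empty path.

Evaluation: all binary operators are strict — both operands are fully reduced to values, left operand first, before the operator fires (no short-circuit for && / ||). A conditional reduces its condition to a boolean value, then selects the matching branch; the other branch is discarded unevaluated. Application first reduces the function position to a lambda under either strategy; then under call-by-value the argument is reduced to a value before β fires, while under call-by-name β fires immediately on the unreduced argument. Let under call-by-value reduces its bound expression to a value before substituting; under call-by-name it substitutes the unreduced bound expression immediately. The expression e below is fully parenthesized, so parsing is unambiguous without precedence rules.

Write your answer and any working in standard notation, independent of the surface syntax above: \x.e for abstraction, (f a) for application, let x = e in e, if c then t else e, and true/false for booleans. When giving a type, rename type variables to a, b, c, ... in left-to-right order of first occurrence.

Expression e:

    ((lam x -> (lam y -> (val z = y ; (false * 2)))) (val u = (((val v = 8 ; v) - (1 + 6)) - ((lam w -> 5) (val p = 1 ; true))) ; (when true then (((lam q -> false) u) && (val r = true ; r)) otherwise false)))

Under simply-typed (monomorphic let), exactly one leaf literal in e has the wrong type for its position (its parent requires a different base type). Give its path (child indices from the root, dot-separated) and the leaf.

Answer: 0.0.0.1.0 : false

Derivation:
y : b
let z : b
  unify Bool ~ Int
  FAIL: mismatch Bool ~ Int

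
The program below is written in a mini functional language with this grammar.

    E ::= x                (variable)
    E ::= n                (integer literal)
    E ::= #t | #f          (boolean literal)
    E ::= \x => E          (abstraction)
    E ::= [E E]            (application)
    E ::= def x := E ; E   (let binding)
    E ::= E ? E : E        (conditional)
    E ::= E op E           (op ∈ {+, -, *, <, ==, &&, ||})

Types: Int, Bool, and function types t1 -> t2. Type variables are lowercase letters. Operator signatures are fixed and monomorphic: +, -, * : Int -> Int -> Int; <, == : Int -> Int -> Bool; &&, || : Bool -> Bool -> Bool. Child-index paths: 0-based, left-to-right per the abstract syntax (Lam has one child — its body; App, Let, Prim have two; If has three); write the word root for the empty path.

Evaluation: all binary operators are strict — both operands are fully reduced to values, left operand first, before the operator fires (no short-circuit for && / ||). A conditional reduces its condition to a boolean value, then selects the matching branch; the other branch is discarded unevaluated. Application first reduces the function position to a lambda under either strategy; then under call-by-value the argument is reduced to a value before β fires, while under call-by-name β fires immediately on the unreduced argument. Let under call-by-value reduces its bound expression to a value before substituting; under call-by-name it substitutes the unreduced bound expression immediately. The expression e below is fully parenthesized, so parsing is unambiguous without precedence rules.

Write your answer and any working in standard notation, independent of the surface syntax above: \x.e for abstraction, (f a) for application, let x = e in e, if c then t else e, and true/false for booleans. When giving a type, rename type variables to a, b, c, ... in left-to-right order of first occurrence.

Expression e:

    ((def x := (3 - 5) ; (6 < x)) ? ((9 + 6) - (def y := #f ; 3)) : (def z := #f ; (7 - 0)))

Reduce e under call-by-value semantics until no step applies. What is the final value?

Answer: 7

Derivation:
step 0: (if (let x = (3 - 5) in (6 < x)) then ((9 + 6) - (let y = false in 3)) else (let z = false in (7 - 0)))
step 1: [delta@0.0] (if (let x = -2 in (6 < x)) then ((9 + 6) - (let y = false in 3)) else (let z = false in (7 - 0)))
step 2: [let@0] (if (6 < -2) then ((9 + 6) - (let y = false in 3)) else (let z = false in (7 - 0)))
step 3: [delta@0] (if false then ((9 + 6) - (let y = false in 3)) else (let z = false in (7 - 0)))
step 4: [if@root] (let z = false in (7 - 0))
step 5: [let@root] (7 - 0)
step 6: [delta@root] 7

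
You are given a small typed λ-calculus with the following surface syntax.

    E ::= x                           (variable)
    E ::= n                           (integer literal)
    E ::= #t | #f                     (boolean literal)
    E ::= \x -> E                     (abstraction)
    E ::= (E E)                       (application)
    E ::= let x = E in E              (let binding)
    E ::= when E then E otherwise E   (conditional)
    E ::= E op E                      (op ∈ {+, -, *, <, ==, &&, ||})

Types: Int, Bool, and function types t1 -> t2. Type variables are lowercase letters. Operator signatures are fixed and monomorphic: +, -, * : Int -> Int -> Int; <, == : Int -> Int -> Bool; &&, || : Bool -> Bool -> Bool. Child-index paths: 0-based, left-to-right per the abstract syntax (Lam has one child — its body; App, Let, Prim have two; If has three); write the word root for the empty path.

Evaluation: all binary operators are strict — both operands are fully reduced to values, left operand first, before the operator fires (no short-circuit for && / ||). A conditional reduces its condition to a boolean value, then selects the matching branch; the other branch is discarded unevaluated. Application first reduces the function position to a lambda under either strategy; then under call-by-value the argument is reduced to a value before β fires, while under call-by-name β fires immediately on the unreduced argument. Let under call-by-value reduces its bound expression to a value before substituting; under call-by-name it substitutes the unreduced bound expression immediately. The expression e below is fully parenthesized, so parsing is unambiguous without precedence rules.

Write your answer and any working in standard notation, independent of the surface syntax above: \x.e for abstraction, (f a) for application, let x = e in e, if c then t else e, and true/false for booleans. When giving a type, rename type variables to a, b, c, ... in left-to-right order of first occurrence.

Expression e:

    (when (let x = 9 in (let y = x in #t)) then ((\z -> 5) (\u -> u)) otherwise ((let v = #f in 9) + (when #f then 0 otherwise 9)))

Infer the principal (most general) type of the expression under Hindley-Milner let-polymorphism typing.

Trace:
let x : Int
x : Int
let y : Int
  unify Bool ~ Bool
\z._ : a -> Int
u : b
\u._ : b -> b
  unify a -> Int ~ (b -> b) -> c
  unify a ~ b -> b
  unify Int ~ c
_ _ : Int
let v : Bool
  unify Int ~ Int
  unify Bool ~ Bool
  unify Int ~ Int
  unify Int ~ Int
  unify Int ~ Int

Answer: Int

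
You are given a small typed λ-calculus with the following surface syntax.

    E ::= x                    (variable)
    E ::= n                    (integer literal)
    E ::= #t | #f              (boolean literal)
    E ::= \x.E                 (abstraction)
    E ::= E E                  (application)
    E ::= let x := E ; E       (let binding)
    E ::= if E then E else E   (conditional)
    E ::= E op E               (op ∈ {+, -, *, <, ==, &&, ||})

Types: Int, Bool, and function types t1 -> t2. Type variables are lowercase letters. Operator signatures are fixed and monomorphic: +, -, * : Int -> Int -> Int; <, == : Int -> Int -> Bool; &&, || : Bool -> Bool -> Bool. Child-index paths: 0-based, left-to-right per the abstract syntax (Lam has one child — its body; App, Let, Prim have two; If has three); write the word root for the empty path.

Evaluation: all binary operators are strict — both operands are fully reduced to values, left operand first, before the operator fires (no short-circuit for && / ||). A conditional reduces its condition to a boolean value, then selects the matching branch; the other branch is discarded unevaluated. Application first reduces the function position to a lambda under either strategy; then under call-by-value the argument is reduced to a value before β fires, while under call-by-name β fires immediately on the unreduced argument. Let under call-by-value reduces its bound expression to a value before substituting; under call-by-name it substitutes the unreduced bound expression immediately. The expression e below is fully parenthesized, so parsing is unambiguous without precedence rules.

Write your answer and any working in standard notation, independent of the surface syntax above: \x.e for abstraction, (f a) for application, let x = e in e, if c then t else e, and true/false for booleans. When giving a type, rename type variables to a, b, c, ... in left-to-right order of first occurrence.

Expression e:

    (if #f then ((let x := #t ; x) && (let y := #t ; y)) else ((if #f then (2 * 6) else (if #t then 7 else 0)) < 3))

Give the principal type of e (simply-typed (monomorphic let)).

Trace:
  unify Bool ~ Bool
let x : Bool
x : Bool
  unify Bool ~ Bool
let y : Bool
y : Bool
  unify Bool ~ Bool
  unify Bool ~ Bool
  unify Int ~ Int
  unify Int ~ Int
  unify Bool ~ Bool
  unify Int ~ Int
  unify Int ~ Int
  unify Int ~ Int
  unify Int ~ Int
  unify Bool ~ Bool

Answer: Bool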